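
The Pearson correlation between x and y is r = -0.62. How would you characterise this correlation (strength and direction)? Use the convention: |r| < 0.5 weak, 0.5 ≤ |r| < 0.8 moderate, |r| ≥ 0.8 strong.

moderate negative

r = -0.62 < 0 so the relationship is negative.
|r| = 0.62, which falls in the moderate range.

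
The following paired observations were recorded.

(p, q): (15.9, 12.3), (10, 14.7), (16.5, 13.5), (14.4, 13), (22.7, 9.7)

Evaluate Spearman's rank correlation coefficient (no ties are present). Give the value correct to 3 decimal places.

-0.700

Rank p: 3, 1, 4, 2, 5
Rank q: 2, 5, 4, 3, 1
d = rank(p) − rank(q): 1, -4, 0, -1, 4; Σd² = 34
ρ = 1 − 6Σd² / [n(n²−1)] = 1 − 6×34 / (5×24) = 1 − 204/120 ≈ -0.700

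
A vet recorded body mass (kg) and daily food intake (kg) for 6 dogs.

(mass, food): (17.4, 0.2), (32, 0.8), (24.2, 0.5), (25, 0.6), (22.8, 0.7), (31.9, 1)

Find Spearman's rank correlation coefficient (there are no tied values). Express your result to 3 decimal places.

Rank mass: 1, 6, 3, 4, 2, 5
Rank food: 1, 5, 2, 3, 4, 6
d = rank(mass) − rank(food): 0, 1, 1, 1, -2, -1; Σd² = 8
ρ = 1 − 6Σd² / [n(n²−1)] = 1 − 6×8 / (6×35) = 1 − 48/210 ≈ 0.771

0.771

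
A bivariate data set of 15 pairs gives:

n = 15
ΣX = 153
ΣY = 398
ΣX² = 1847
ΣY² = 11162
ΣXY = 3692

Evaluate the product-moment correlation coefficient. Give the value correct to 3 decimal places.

r = (nΣXY − ΣXΣY) / √[(nΣX² − (ΣX)²)(nΣY² − (ΣY)²)]
Numerator: 15×3692 − 153×398 = -5514
Denominator: √[(27705 − 23409)(167430 − 158404)] = √[4296 × 9026] = 6227.0134
r = -5514 / 6227.0134 ≈ -0.885

-0.885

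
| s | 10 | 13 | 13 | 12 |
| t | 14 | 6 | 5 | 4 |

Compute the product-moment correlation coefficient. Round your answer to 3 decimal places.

-0.876

n = 4, Σs = 48, Σt = 29, Σs² = 582, Σt² = 273, Σst = 331
nΣst − ΣsΣt = 1324 − 1392 = -68
nΣs² − (Σs)² = 2328 − 2304 = 24; nΣt² − (Σt)² = 1092 − 841 = 251
r = -68 / √(24 × 251) = -68 / 77.6144 ≈ -0.876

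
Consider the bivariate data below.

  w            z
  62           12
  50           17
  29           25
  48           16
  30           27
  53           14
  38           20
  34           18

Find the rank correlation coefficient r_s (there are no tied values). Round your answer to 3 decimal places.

Rank w: 8, 6, 1, 5, 2, 7, 4, 3
Rank z: 1, 4, 7, 3, 8, 2, 6, 5
d = rank(w) − rank(z): 7, 2, -6, 2, -6, 5, -2, -2; Σd² = 162
ρ = 1 − 6Σd² / [n(n²−1)] = 1 − 6×162 / (8×63) = 1 − 972/504 ≈ -0.929

-0.929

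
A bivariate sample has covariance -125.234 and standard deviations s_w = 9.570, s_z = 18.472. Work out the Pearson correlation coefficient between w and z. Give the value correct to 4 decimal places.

-0.7084

r = Cov(w,z) / (s_w · s_z) = -125.234 / (9.570 × 18.472)
  = -125.234 / 176.7770 ≈ -0.7084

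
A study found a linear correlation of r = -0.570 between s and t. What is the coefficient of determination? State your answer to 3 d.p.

r² = (-0.570)² = 0.325

0.325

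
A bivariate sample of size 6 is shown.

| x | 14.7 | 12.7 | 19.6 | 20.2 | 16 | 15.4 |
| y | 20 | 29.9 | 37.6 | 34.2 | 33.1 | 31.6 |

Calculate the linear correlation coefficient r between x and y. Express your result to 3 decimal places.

0.624

n = 6, Σx = 98.6, Σy = 186.4, Σx² = 1662.74, Σy² = 5971.58, Σxy = 3117.77
nΣxy − ΣxΣy = 18706.62 − 18379.04 = 327.58
nΣx² − (Σx)² = 9976.44 − 9721.96 = 254.48; nΣy² − (Σy)² = 35829.48 − 34744.96 = 1084.52
r = 327.58 / √(254.48 × 1084.52) = 327.58 / 525.3462 ≈ 0.624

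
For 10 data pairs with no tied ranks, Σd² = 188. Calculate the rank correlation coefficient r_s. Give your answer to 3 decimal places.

-0.139

ρ = 1 − 6Σd² / [n(n²−1)] = 1 − 6×188 / (10×99)
  = 1 − 1128/990 = 1 − 1.1394 ≈ -0.139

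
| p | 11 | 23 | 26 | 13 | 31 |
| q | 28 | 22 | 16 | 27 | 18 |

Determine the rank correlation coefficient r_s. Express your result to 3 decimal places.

Rank p: 1, 3, 4, 2, 5
Rank q: 5, 3, 1, 4, 2
d = rank(p) − rank(q): -4, 0, 3, -2, 3; Σd² = 38
ρ = 1 − 6Σd² / [n(n²−1)] = 1 − 6×38 / (5×24) = 1 − 228/120 ≈ -0.900

-0.900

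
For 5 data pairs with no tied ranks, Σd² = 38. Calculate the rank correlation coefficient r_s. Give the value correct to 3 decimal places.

-0.900

ρ = 1 − 6Σd² / [n(n²−1)] = 1 − 6×38 / (5×24)
  = 1 − 228/120 = 1 − 1.9000 ≈ -0.900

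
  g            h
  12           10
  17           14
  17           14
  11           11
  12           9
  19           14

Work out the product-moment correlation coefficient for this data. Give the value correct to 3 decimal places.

n = 6, Σg = 88, Σh = 72, Σg² = 1348, Σh² = 890, Σgh = 1091
nΣgh − ΣgΣh = 6546 − 6336 = 210
nΣg² − (Σg)² = 8088 − 7744 = 344; nΣh² − (Σh)² = 5340 − 5184 = 156
r = 210 / √(344 × 156) = 210 / 231.6549 ≈ 0.907

0.907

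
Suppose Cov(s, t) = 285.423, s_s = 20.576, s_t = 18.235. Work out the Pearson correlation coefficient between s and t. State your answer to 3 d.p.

0.761

r = Cov(s,t) / (s_s · s_t) = 285.423 / (20.576 × 18.235)
  = 285.423 / 375.2034 ≈ 0.761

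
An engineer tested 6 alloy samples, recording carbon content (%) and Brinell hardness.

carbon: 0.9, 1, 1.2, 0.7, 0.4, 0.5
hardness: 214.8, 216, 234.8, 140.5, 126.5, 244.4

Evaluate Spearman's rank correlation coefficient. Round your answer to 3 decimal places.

Rank carbon: 4, 5, 6, 3, 1, 2
Rank hardness: 3, 4, 5, 2, 1, 6
d = rank(carbon) − rank(hardness): 1, 1, 1, 1, 0, -4; Σd² = 20
ρ = 1 − 6Σd² / [n(n²−1)] = 1 − 6×20 / (6×35) = 1 − 120/210 ≈ 0.429

0.429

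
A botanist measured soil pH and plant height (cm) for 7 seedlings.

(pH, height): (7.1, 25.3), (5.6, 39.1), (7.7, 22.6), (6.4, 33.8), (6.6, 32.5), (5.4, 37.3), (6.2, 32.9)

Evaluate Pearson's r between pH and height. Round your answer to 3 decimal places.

-0.964

n = 7, Σx = 45, Σy = 223.5, Σx² = 293.18, Σy² = 7352.05, Σxy = 1408.83
nΣxy − ΣxΣy = 9861.81 − 10057.5 = -195.69
nΣx² − (Σx)² = 2052.26 − 2025 = 27.26; nΣy² − (Σy)² = 51464.35 − 49952.25 = 1512.1
r = -195.69 / √(27.26 × 1512.1) = -195.69 / 203.0267 ≈ -0.964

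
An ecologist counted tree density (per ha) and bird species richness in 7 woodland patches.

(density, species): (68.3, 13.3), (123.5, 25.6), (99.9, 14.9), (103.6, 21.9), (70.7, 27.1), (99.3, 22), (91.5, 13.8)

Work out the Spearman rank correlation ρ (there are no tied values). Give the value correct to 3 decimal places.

0.357

Rank density: 1, 7, 5, 6, 2, 4, 3
Rank species: 1, 6, 3, 4, 7, 5, 2
d = rank(density) − rank(species): 0, 1, 2, 2, -5, -1, 1; Σd² = 36
ρ = 1 − 6Σd² / [n(n²−1)] = 1 − 6×36 / (7×48) = 1 − 216/336 ≈ 0.357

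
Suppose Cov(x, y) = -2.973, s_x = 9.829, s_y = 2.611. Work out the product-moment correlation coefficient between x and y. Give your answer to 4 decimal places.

-0.1158

r = Cov(x,y) / (s_x · s_y) = -2.973 / (9.829 × 2.611)
  = -2.973 / 25.6635 ≈ -0.1158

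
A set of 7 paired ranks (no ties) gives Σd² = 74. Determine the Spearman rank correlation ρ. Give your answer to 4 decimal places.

ρ = 1 − 6Σd² / [n(n²−1)] = 1 − 6×74 / (7×48)
  = 1 − 444/336 = 1 − 1.32143 ≈ -0.3214

-0.3214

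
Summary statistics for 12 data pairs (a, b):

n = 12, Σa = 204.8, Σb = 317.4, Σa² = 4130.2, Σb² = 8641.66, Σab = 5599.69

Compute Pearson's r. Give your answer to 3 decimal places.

0.462

r = (nΣab − ΣaΣb) / √[(nΣa² − (Σa)²)(nΣb² − (Σb)²)]
Numerator: 12×5599.69 − 204.8×317.4 = 2192.76
Denominator: √[(49562.4 − 41943.04)(103699.92 − 100742.76)] = √[7619.36 × 2957.16] = 4746.7533
r = 2192.76 / 4746.7533 ≈ 0.462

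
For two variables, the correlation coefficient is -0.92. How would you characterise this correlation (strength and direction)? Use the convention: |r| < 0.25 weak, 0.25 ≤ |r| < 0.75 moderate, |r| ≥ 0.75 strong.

strong negative

r = -0.92 < 0 so the relationship is negative.
|r| = 0.92, which falls in the strong range.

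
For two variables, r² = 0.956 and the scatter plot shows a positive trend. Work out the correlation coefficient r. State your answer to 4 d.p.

|r| = √0.956 = 0.9778
The association is positive, so r = 0.9778.

0.9778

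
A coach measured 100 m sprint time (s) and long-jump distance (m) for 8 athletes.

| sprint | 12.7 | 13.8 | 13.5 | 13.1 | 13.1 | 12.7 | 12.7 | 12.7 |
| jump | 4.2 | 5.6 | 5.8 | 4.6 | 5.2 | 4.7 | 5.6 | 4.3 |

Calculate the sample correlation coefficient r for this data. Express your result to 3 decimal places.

n = 8, Σx = 104.3, Σy = 40, Σx² = 1361.07, Σy² = 202.78, Σxy = 522.72
nΣxy − ΣxΣy = 4181.76 − 4172 = 9.76
nΣx² − (Σx)² = 10888.56 − 10878.49 = 10.07; nΣy² − (Σy)² = 1622.24 − 1600 = 22.24
r = 9.76 / √(10.07 × 22.24) = 9.76 / 14.9652 ≈ 0.652

0.652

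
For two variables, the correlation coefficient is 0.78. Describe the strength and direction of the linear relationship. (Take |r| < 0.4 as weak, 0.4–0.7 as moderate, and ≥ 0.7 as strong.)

r = 0.78 > 0 so the relationship is positive.
|r| = 0.78, which falls in the strong range.

strong positive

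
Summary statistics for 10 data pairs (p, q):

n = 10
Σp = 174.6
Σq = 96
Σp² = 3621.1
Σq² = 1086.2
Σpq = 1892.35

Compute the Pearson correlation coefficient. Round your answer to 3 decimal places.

0.704

r = (nΣpq − ΣpΣq) / √[(nΣp² − (Σp)²)(nΣq² − (Σq)²)]
Numerator: 10×1892.35 − 174.6×96 = 2161.9
Denominator: √[(36211 − 30485.16)(10862 − 9216)] = √[5725.84 × 1646] = 3069.9727
r = 2161.9 / 3069.9727 ≈ 0.704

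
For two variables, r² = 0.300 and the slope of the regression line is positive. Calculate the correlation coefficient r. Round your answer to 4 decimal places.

0.5477

|r| = √0.300 = 0.5477
The association is positive, so r = 0.5477.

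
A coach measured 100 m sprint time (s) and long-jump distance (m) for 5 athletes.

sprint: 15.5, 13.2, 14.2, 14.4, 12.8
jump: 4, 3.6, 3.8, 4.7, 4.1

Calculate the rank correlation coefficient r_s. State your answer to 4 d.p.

0.2000

Rank sprint: 5, 2, 3, 4, 1
Rank jump: 3, 1, 2, 5, 4
d = rank(sprint) − rank(jump): 2, 1, 1, -1, -3; Σd² = 16
ρ = 1 − 6Σd² / [n(n²−1)] = 1 − 6×16 / (5×24) = 1 − 96/120 ≈ 0.2000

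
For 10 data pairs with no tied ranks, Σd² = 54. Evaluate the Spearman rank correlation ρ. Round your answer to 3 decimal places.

ρ = 1 − 6Σd² / [n(n²−1)] = 1 − 6×54 / (10×99)
  = 1 − 324/990 = 1 − 0.3273 ≈ 0.673

0.673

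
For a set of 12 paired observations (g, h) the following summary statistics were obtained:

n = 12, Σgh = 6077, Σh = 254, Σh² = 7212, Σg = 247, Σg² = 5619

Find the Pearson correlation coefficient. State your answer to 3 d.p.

r = (nΣgh − ΣgΣh) / √[(nΣg² − (Σg)²)(nΣh² − (Σh)²)]
Numerator: 12×6077 − 247×254 = 10186
Denominator: √[(67428 − 61009)(86544 − 64516)] = √[6419 × 22028] = 11891.0778
r = 10186 / 11891.0778 ≈ 0.857

0.857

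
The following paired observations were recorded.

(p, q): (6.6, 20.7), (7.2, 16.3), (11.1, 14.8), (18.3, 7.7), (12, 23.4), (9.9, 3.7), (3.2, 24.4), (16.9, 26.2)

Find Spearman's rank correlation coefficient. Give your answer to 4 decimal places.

Rank p: 2, 3, 5, 8, 6, 4, 1, 7
Rank q: 5, 4, 3, 2, 6, 1, 7, 8
d = rank(p) − rank(q): -3, -1, 2, 6, 0, 3, -6, -1; Σd² = 96
ρ = 1 − 6Σd² / [n(n²−1)] = 1 − 6×96 / (8×63) = 1 − 576/504 ≈ -0.1429

-0.1429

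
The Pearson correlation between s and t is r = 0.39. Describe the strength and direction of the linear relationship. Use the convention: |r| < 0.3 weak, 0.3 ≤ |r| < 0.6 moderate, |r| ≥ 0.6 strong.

moderate positive

r = 0.39 > 0 so the relationship is positive.
|r| = 0.39, which falls in the moderate range.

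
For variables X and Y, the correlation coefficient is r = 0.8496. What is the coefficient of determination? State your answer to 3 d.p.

0.722

r² = (0.8496)² = 0.722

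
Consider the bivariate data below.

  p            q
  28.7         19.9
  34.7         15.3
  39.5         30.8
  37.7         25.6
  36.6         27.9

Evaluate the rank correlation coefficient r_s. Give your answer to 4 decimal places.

Rank p: 1, 2, 5, 4, 3
Rank q: 2, 1, 5, 3, 4
d = rank(p) − rank(q): -1, 1, 0, 1, -1; Σd² = 4
ρ = 1 − 6Σd² / [n(n²−1)] = 1 − 6×4 / (5×24) = 1 − 24/120 ≈ 0.8000

0.8000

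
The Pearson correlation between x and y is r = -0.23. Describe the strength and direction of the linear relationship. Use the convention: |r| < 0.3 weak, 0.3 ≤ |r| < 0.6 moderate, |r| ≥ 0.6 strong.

weak negative

r = -0.23 < 0 so the relationship is negative.
|r| = 0.23, which falls in the weak range.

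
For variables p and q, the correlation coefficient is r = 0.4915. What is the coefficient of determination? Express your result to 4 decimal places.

0.2416

r² = (0.4915)² = 0.2416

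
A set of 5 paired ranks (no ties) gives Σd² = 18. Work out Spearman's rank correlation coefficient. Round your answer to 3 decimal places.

ρ = 1 − 6Σd² / [n(n²−1)] = 1 − 6×18 / (5×24)
  = 1 − 108/120 = 1 − 0.9000 ≈ 0.100

0.100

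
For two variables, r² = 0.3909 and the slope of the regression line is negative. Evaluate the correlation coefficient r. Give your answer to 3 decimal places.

|r| = √0.3909 = 0.625
The association is negative, so r = −0.625.

-0.625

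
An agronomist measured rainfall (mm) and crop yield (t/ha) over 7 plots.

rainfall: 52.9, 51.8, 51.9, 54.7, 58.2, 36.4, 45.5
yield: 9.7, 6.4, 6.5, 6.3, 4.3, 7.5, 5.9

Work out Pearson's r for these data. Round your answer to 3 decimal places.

n = 7, Σx = 351.4, Σy = 46.6, Σx² = 17949.8, Σy² = 326.54, Σxy = 2318.32
nΣxy − ΣxΣy = 16228.24 − 16375.24 = -147
nΣx² − (Σx)² = 125648.6 − 123481.96 = 2166.64; nΣy² − (Σy)² = 2285.78 − 2171.56 = 114.22
r = -147 / √(2166.64 × 114.22) = -147 / 497.4672 ≈ -0.295

-0.295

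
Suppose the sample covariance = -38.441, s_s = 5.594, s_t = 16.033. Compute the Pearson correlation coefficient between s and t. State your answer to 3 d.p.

-0.429

r = Cov(s,t) / (s_s · s_t) = -38.441 / (5.594 × 16.033)
  = -38.441 / 89.6886 ≈ -0.429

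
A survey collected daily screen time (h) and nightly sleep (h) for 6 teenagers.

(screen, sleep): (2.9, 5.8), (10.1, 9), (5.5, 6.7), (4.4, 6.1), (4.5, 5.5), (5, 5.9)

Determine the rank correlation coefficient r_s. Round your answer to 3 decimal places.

Rank screen: 1, 6, 5, 2, 3, 4
Rank sleep: 2, 6, 5, 4, 1, 3
d = rank(screen) − rank(sleep): -1, 0, 0, -2, 2, 1; Σd² = 10
ρ = 1 − 6Σd² / [n(n²−1)] = 1 − 6×10 / (6×35) = 1 − 60/210 ≈ 0.714

0.714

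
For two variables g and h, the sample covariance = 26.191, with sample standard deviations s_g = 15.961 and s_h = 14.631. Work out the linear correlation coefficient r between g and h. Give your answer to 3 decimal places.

0.112

r = Cov(g,h) / (s_g · s_h) = 26.191 / (15.961 × 14.631)
  = 26.191 / 233.5254 ≈ 0.112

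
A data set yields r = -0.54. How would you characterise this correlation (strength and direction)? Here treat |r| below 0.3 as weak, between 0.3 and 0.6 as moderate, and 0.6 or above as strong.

moderate negative

r = -0.54 < 0 so the relationship is negative.
|r| = 0.54, which falls in the moderate range.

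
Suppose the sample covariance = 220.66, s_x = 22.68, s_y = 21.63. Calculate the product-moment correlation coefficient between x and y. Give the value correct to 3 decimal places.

0.450

r = Cov(x,y) / (s_x · s_y) = 220.66 / (22.68 × 21.63)
  = 220.66 / 490.5684 ≈ 0.450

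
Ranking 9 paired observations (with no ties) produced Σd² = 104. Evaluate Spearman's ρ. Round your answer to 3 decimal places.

ρ = 1 − 6Σd² / [n(n²−1)] = 1 − 6×104 / (9×80)
  = 1 − 624/720 = 1 − 0.8667 ≈ 0.133

0.133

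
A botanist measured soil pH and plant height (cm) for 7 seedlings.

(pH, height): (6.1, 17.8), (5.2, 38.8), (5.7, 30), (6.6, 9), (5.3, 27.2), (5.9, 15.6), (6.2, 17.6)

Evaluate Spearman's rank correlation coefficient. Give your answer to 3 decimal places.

-0.857

Rank pH: 5, 1, 3, 7, 2, 4, 6
Rank height: 4, 7, 6, 1, 5, 2, 3
d = rank(pH) − rank(height): 1, -6, -3, 6, -3, 2, 3; Σd² = 104
ρ = 1 − 6Σd² / [n(n²−1)] = 1 − 6×104 / (7×48) = 1 − 624/336 ≈ -0.857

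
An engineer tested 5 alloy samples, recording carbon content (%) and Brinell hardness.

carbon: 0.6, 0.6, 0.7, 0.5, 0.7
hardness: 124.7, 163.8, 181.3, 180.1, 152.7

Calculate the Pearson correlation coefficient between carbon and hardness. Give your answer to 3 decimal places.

-0.085

n = 5, Σx = 3.1, Σy = 802.6, Σx² = 1.95, Σy² = 131003.52, Σxy = 496.95
nΣxy − ΣxΣy = 2484.75 − 2488.06 = -3.31
nΣx² − (Σx)² = 9.75 − 9.61 = 0.14; nΣy² − (Σy)² = 655017.6 − 644166.76 = 10850.84
r = -3.31 / √(0.14 × 10850.84) = -3.31 / 38.9759 ≈ -0.085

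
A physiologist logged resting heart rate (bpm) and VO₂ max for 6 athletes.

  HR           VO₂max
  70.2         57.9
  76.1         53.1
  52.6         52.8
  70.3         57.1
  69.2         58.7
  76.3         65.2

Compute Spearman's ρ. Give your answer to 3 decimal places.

Rank HR: 3, 5, 1, 4, 2, 6
Rank VO₂max: 4, 2, 1, 3, 5, 6
d = rank(HR) − rank(VO₂max): -1, 3, 0, 1, -3, 0; Σd² = 20
ρ = 1 − 6Σd² / [n(n²−1)] = 1 − 6×20 / (6×35) = 1 − 120/210 ≈ 0.429

0.429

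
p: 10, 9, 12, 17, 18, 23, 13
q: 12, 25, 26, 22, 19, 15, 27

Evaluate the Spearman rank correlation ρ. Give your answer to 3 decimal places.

Rank p: 2, 1, 3, 5, 6, 7, 4
Rank q: 1, 5, 6, 4, 3, 2, 7
d = rank(p) − rank(q): 1, -4, -3, 1, 3, 5, -3; Σd² = 70
ρ = 1 − 6Σd² / [n(n²−1)] = 1 − 6×70 / (7×48) = 1 − 420/336 ≈ -0.250

-0.250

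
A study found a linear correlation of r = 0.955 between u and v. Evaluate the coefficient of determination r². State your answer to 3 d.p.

0.912

r² = (0.955)² = 0.912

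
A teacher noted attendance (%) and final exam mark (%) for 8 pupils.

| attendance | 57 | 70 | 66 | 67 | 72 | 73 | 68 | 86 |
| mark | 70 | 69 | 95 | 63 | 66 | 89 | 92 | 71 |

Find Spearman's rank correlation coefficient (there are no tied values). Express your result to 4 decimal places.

-0.0476

Rank attendance: 1, 5, 2, 3, 6, 7, 4, 8
Rank mark: 4, 3, 8, 1, 2, 6, 7, 5
d = rank(attendance) − rank(mark): -3, 2, -6, 2, 4, 1, -3, 3; Σd² = 88
ρ = 1 − 6Σd² / [n(n²−1)] = 1 − 6×88 / (8×63) = 1 − 528/504 ≈ -0.0476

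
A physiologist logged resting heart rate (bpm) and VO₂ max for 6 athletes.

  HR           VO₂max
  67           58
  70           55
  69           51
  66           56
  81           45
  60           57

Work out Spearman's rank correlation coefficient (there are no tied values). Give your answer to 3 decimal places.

-0.771

Rank HR: 3, 5, 4, 2, 6, 1
Rank VO₂max: 6, 3, 2, 4, 1, 5
d = rank(HR) − rank(VO₂max): -3, 2, 2, -2, 5, -4; Σd² = 62
ρ = 1 − 6Σd² / [n(n²−1)] = 1 − 6×62 / (6×35) = 1 − 372/210 ≈ -0.771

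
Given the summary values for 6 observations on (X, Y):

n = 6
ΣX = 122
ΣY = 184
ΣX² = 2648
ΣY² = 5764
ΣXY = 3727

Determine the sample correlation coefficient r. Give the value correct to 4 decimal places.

r = (nΣXY − ΣXΣY) / √[(nΣX² − (ΣX)²)(nΣY² − (ΣY)²)]
Numerator: 6×3727 − 122×184 = -86
Denominator: √[(15888 − 14884)(34584 − 33856)] = √[1004 × 728] = 854.9339
r = -86 / 854.9339 ≈ -0.1006

-0.1006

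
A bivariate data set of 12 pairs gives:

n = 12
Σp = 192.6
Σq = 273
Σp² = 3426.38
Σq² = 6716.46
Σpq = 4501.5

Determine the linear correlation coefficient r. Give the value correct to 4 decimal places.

r = (nΣpq − ΣpΣq) / √[(nΣp² − (Σp)²)(nΣq² − (Σq)²)]
Numerator: 12×4501.5 − 192.6×273 = 1438.2
Denominator: √[(41116.56 − 37094.76)(80597.52 − 74529)] = √[4021.8 × 6068.52] = 4940.2807
r = 1438.2 / 4940.2807 ≈ 0.2911

0.2911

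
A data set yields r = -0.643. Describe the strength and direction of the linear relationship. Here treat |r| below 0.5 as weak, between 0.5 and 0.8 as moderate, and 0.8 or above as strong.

r = -0.643 < 0 so the relationship is negative.
|r| = 0.643, which falls in the moderate range.

moderate negative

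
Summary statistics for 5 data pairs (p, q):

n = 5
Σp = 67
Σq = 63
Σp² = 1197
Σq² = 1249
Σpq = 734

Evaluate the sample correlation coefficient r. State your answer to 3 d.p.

-0.299

r = (nΣpq − ΣpΣq) / √[(nΣp² − (Σp)²)(nΣq² − (Σq)²)]
Numerator: 5×734 − 67×63 = -551
Denominator: √[(5985 − 4489)(6245 − 3969)] = √[1496 × 2276] = 1845.2360
r = -551 / 1845.2360 ≈ -0.299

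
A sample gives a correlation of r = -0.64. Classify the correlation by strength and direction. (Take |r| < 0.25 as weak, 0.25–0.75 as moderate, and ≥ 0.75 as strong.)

moderate negative

r = -0.64 < 0 so the relationship is negative.
|r| = 0.64, which falls in the moderate range.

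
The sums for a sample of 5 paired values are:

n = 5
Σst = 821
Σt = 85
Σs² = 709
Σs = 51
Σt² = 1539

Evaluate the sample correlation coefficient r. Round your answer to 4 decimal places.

r = (nΣst − ΣsΣt) / √[(nΣs² − (Σs)²)(nΣt² − (Σt)²)]
Numerator: 5×821 − 51×85 = -230
Denominator: √[(3545 − 2601)(7695 − 7225)] = √[944 × 470] = 666.0931
r = -230 / 666.0931 ≈ -0.3453

-0.3453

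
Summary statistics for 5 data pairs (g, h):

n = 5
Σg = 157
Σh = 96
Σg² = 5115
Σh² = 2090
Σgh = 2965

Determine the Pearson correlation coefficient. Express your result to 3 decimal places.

r = (nΣgh − ΣgΣh) / √[(nΣg² − (Σg)²)(nΣh² − (Σh)²)]
Numerator: 5×2965 − 157×96 = -247
Denominator: √[(25575 − 24649)(10450 − 9216)] = √[926 × 1234] = 1068.9640
r = -247 / 1068.9640 ≈ -0.231

-0.231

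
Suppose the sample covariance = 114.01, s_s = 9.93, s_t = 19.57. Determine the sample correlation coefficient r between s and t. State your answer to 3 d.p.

r = Cov(s,t) / (s_s · s_t) = 114.01 / (9.93 × 19.57)
  = 114.01 / 194.3301 ≈ 0.587

0.587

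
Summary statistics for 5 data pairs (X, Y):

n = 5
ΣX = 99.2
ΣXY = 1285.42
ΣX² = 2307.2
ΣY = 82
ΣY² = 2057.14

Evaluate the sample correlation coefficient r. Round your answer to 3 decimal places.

-0.695

r = (nΣXY − ΣXΣY) / √[(nΣX² − (ΣX)²)(nΣY² − (ΣY)²)]
Numerator: 5×1285.42 − 99.2×82 = -1707.3
Denominator: √[(11536 − 9840.64)(10285.7 − 6724)] = √[1695.36 × 3561.7] = 2457.3082
r = -1707.3 / 2457.3082 ≈ -0.695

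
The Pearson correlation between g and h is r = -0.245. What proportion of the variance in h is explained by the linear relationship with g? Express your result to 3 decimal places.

0.060

r² = (-0.245)² = 0.060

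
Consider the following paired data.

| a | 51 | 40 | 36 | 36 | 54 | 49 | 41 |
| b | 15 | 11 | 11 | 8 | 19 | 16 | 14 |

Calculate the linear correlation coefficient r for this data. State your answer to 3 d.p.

0.920

n = 7, Σa = 307, Σb = 94, Σa² = 13791, Σb² = 1344, Σab = 4273
nΣab − ΣaΣb = 29911 − 28858 = 1053
nΣa² − (Σa)² = 96537 − 94249 = 2288; nΣb² − (Σb)² = 9408 − 8836 = 572
r = 1053 / √(2288 × 572) = 1053 / 1144.0000 ≈ 0.920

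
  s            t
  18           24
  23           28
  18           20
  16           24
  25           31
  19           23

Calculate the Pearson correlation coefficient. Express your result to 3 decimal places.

n = 6, Σs = 119, Σt = 150, Σs² = 2419, Σt² = 3826, Σst = 3032
nΣst − ΣsΣt = 18192 − 17850 = 342
nΣs² − (Σs)² = 14514 − 14161 = 353; nΣt² − (Σt)² = 22956 − 22500 = 456
r = 342 / √(353 × 456) = 342 / 401.2082 ≈ 0.852

0.852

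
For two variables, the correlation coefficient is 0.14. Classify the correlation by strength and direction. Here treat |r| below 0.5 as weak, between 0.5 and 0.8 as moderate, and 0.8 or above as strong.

r = 0.14 > 0 so the relationship is positive.
|r| = 0.14, which falls in the weak range.

weak positive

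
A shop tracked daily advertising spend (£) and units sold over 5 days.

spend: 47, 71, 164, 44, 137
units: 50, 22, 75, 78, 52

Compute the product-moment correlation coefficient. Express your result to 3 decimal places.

0.226

n = 5, Σx = 463, Σy = 277, Σx² = 54851, Σy² = 17397, Σxy = 26768
nΣxy − ΣxΣy = 133840 − 128251 = 5589
nΣx² − (Σx)² = 274255 − 214369 = 59886; nΣy² − (Σy)² = 86985 − 76729 = 10256
r = 5589 / √(59886 × 10256) = 5589 / 24782.8734 ≈ 0.226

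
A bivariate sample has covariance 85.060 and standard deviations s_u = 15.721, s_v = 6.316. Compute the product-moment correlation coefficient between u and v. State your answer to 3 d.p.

0.857

r = Cov(u,v) / (s_u · s_v) = 85.060 / (15.721 × 6.316)
  = 85.060 / 99.2938 ≈ 0.857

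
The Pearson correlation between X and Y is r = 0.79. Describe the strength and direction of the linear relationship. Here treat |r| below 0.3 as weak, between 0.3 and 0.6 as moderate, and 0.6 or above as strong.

strong positive

r = 0.79 > 0 so the relationship is positive.
|r| = 0.79, which falls in the strong range.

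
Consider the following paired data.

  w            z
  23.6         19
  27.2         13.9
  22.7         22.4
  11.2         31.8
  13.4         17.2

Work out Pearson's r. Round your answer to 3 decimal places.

n = 5, Σw = 98.1, Σz = 104.3, Σw² = 2117.09, Σz² = 2363.05, Σwz = 1921.6
nΣwz − ΣwΣz = 9608 − 10231.83 = -623.83
nΣw² − (Σw)² = 10585.45 − 9623.61 = 961.84; nΣz² − (Σz)² = 11815.25 − 10878.49 = 936.76
r = -623.83 / √(961.84 × 936.76) = -623.83 / 949.2172 ≈ -0.657

-0.657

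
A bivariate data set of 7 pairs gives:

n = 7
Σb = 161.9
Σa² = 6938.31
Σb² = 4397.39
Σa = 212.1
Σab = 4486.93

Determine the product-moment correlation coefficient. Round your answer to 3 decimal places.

r = (nΣab − ΣaΣb) / √[(nΣa² − (Σa)²)(nΣb² − (Σb)²)]
Numerator: 7×4486.93 − 212.1×161.9 = -2930.48
Denominator: √[(48568.17 − 44986.41)(30781.73 − 26211.61)] = √[3581.76 × 4570.12] = 4045.8711
r = -2930.48 / 4045.8711 ≈ -0.724

-0.724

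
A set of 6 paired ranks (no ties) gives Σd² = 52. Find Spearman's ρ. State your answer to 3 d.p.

-0.486

ρ = 1 − 6Σd² / [n(n²−1)] = 1 − 6×52 / (6×35)
  = 1 − 312/210 = 1 − 1.4857 ≈ -0.486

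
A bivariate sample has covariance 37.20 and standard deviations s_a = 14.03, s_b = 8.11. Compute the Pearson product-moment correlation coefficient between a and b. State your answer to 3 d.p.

0.327

r = Cov(a,b) / (s_a · s_b) = 37.20 / (14.03 × 8.11)
  = 37.20 / 113.7833 ≈ 0.327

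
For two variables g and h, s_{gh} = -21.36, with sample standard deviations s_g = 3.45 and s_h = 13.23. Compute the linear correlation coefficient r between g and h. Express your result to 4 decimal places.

-0.4680

r = Cov(g,h) / (s_g · s_h) = -21.36 / (3.45 × 13.23)
  = -21.36 / 45.6435 ≈ -0.4680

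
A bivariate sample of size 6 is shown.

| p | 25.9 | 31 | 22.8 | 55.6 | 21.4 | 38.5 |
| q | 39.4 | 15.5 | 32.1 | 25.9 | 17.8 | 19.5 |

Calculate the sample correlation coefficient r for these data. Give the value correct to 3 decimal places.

-0.137

n = 6, Σp = 195.2, Σq = 150.2, Σp² = 7183.22, Σq² = 4190.92, Σpq = 4804.55
nΣpq − ΣpΣq = 28827.3 − 29319.04 = -491.74
nΣp² − (Σp)² = 43099.32 − 38103.04 = 4996.28; nΣq² − (Σq)² = 25145.52 − 22560.04 = 2585.48
r = -491.74 / √(4996.28 × 2585.48) = -491.74 / 3594.1316 ≈ -0.137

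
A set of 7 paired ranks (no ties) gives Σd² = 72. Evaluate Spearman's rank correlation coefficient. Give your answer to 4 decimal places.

-0.2857

ρ = 1 − 6Σd² / [n(n²−1)] = 1 − 6×72 / (7×48)
  = 1 − 432/336 = 1 − 1.28571 ≈ -0.2857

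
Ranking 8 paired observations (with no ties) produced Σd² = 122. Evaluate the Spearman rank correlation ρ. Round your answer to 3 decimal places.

-0.452

ρ = 1 − 6Σd² / [n(n²−1)] = 1 − 6×122 / (8×63)
  = 1 − 732/504 = 1 − 1.4524 ≈ -0.452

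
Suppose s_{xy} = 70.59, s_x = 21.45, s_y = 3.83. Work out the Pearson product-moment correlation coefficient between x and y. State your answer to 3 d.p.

0.859

r = Cov(x,y) / (s_x · s_y) = 70.59 / (21.45 × 3.83)
  = 70.59 / 82.1535 ≈ 0.859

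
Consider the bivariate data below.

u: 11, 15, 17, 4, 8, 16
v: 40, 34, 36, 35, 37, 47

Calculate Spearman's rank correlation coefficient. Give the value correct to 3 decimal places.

Rank u: 3, 4, 6, 1, 2, 5
Rank v: 5, 1, 3, 2, 4, 6
d = rank(u) − rank(v): -2, 3, 3, -1, -2, -1; Σd² = 28
ρ = 1 − 6Σd² / [n(n²−1)] = 1 − 6×28 / (6×35) = 1 − 168/210 ≈ 0.200

0.200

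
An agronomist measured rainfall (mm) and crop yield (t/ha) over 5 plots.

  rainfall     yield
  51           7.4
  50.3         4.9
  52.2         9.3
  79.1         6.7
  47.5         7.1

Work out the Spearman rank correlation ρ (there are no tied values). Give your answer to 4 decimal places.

Rank rainfall: 3, 2, 4, 5, 1
Rank yield: 4, 1, 5, 2, 3
d = rank(rainfall) − rank(yield): -1, 1, -1, 3, -2; Σd² = 16
ρ = 1 − 6Σd² / [n(n²−1)] = 1 − 6×16 / (5×24) = 1 − 96/120 ≈ 0.2000

0.2000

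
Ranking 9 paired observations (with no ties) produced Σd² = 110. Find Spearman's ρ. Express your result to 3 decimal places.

ρ = 1 − 6Σd² / [n(n²−1)] = 1 − 6×110 / (9×80)
  = 1 − 660/720 = 1 − 0.9167 ≈ 0.083

0.083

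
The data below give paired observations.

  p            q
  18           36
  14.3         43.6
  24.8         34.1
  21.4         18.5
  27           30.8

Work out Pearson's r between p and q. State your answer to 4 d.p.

n = 5, Σp = 105.5, Σq = 163, Σp² = 2330.49, Σq² = 5650.66, Σpq = 3344.66
nΣpq − ΣpΣq = 16723.3 − 17196.5 = -473.2
nΣp² − (Σp)² = 11652.45 − 11130.25 = 522.2; nΣq² − (Σq)² = 28253.3 − 26569 = 1684.3
r = -473.2 / √(522.2 × 1684.3) = -473.2 / 937.8387 ≈ -0.5046

-0.5046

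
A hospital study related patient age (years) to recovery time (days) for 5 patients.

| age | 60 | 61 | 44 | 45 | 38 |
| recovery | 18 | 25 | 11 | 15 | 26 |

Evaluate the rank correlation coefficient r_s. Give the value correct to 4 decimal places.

0.0000

Rank age: 4, 5, 2, 3, 1
Rank recovery: 3, 4, 1, 2, 5
d = rank(age) − rank(recovery): 1, 1, 1, 1, -4; Σd² = 20
ρ = 1 − 6Σd² / [n(n²−1)] = 1 − 6×20 / (5×24) = 1 − 120/120 ≈ 0.0000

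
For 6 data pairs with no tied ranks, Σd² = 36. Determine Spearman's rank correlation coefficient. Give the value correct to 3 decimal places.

-0.029

ρ = 1 − 6Σd² / [n(n²−1)] = 1 − 6×36 / (6×35)
  = 1 − 216/210 = 1 − 1.0286 ≈ -0.029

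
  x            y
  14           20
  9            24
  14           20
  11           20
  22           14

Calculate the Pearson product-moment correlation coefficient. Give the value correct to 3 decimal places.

-0.960

n = 5, Σx = 70, Σy = 98, Σx² = 1078, Σy² = 1972, Σxy = 1304
nΣxy − ΣxΣy = 6520 − 6860 = -340
nΣx² − (Σx)² = 5390 − 4900 = 490; nΣy² − (Σy)² = 9860 − 9604 = 256
r = -340 / √(490 × 256) = -340 / 354.1751 ≈ -0.960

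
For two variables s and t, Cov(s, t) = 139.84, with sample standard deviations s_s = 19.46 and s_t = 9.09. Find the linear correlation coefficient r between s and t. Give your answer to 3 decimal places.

0.791

r = Cov(s,t) / (s_s · s_t) = 139.84 / (19.46 × 9.09)
  = 139.84 / 176.8914 ≈ 0.791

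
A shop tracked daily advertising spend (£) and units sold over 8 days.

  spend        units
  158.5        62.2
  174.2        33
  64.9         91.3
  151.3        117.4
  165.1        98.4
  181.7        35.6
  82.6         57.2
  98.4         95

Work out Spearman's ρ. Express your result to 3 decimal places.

Rank spend: 5, 7, 1, 4, 6, 8, 2, 3
Rank units: 4, 1, 5, 8, 7, 2, 3, 6
d = rank(spend) − rank(units): 1, 6, -4, -4, -1, 6, -1, -3; Σd² = 116
ρ = 1 − 6Σd² / [n(n²−1)] = 1 − 6×116 / (8×63) = 1 − 696/504 ≈ -0.381

-0.381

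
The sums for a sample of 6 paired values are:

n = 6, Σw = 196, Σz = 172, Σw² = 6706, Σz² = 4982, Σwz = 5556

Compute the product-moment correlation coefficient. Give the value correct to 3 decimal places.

r = (nΣwz − ΣwΣz) / √[(nΣw² − (Σw)²)(nΣz² − (Σz)²)]
Numerator: 6×5556 − 196×172 = -376
Denominator: √[(40236 − 38416)(29892 − 29584)] = √[1820 × 308] = 748.7055
r = -376 / 748.7055 ≈ -0.502

-0.502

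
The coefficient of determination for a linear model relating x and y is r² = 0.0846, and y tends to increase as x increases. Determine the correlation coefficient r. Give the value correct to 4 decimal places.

|r| = √0.0846 = 0.2909
The association is positive, so r = 0.2909.

0.2909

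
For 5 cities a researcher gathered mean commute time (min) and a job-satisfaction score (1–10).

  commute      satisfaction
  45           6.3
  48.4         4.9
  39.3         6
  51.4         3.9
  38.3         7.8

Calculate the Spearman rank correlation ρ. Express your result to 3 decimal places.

Rank commute: 3, 4, 2, 5, 1
Rank satisfaction: 4, 2, 3, 1, 5
d = rank(commute) − rank(satisfaction): -1, 2, -1, 4, -4; Σd² = 38
ρ = 1 − 6Σd² / [n(n²−1)] = 1 − 6×38 / (5×24) = 1 − 228/120 ≈ -0.900

-0.900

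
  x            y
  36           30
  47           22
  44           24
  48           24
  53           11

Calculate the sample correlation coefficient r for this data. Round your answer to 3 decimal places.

n = 5, Σx = 228, Σy = 111, Σx² = 10554, Σy² = 2657, Σxy = 4905
nΣxy − ΣxΣy = 24525 − 25308 = -783
nΣx² − (Σx)² = 52770 − 51984 = 786; nΣy² − (Σy)² = 13285 − 12321 = 964
r = -783 / √(786 × 964) = -783 / 870.4619 ≈ -0.900

-0.900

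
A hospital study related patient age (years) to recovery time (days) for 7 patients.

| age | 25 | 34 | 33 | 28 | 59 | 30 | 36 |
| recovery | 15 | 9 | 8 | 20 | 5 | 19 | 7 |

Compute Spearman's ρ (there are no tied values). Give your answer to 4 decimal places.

Rank age: 1, 5, 4, 2, 7, 3, 6
Rank recovery: 5, 4, 3, 7, 1, 6, 2
d = rank(age) − rank(recovery): -4, 1, 1, -5, 6, -3, 4; Σd² = 104
ρ = 1 − 6Σd² / [n(n²−1)] = 1 − 6×104 / (7×48) = 1 − 624/336 ≈ -0.8571

-0.8571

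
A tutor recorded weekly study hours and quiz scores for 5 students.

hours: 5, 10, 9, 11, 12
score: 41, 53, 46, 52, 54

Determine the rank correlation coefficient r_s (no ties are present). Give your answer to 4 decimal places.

Rank hours: 1, 3, 2, 4, 5
Rank score: 1, 4, 2, 3, 5
d = rank(hours) − rank(score): 0, -1, 0, 1, 0; Σd² = 2
ρ = 1 − 6Σd² / [n(n²−1)] = 1 − 6×2 / (5×24) = 1 − 12/120 ≈ 0.9000

0.9000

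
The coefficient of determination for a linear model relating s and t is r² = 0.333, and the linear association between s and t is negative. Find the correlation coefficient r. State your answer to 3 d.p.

|r| = √0.333 = 0.577
The association is negative, so r = −0.577.

-0.577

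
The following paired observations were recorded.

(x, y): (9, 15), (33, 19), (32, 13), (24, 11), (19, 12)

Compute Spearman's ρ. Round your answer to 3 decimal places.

0.300

Rank x: 1, 5, 4, 3, 2
Rank y: 4, 5, 3, 1, 2
d = rank(x) − rank(y): -3, 0, 1, 2, 0; Σd² = 14
ρ = 1 − 6Σd² / [n(n²−1)] = 1 − 6×14 / (5×24) = 1 − 84/120 ≈ 0.300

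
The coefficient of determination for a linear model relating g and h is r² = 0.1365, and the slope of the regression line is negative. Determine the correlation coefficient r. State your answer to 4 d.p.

|r| = √0.1365 = 0.3695
The association is negative, so r = −0.3695.

-0.3695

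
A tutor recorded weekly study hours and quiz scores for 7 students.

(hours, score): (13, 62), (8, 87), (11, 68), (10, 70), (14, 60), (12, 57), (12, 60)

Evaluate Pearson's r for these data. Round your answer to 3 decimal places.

-0.891

n = 7, Σx = 80, Σy = 464, Σx² = 938, Σy² = 31386, Σxy = 5194
nΣxy − ΣxΣy = 36358 − 37120 = -762
nΣx² − (Σx)² = 6566 − 6400 = 166; nΣy² − (Σy)² = 219702 − 215296 = 4406
r = -762 / √(166 × 4406) = -762 / 855.2169 ≈ -0.891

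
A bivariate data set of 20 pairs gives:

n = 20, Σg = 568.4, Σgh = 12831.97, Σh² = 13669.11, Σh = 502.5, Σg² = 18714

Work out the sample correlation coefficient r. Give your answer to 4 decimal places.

r = (nΣgh − ΣgΣh) / √[(nΣg² − (Σg)²)(nΣh² − (Σh)²)]
Numerator: 20×12831.97 − 568.4×502.5 = -28981.6
Denominator: √[(374280 − 323078.56)(273382.2 − 252506.25)] = √[51201.44 × 20875.95] = 32693.7104
r = -28981.6 / 32693.7104 ≈ -0.8865

-0.8865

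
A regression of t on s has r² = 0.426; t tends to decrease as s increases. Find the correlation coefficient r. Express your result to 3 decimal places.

|r| = √0.426 = 0.653
The association is negative, so r = −0.653.

-0.653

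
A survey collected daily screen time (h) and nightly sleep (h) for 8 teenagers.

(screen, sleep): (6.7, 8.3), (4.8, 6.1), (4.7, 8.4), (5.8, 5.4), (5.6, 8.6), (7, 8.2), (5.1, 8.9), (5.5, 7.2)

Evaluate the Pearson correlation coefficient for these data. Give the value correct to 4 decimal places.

0.1370

n = 8, Σx = 45.2, Σy = 61.1, Σx² = 260.28, Σy² = 478.07, Σxy = 346.24
nΣxy − ΣxΣy = 2769.92 − 2761.72 = 8.2
nΣx² − (Σx)² = 2082.24 − 2043.04 = 39.2; nΣy² − (Σy)² = 3824.56 − 3733.21 = 91.35
r = 8.2 / √(39.2 × 91.35) = 8.2 / 59.8408 ≈ 0.1370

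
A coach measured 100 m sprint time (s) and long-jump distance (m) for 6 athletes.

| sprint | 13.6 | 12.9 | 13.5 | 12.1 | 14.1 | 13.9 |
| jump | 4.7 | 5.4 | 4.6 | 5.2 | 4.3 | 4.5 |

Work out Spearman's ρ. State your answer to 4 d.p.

-0.8857

Rank sprint: 4, 2, 3, 1, 6, 5
Rank jump: 4, 6, 3, 5, 1, 2
d = rank(sprint) − rank(jump): 0, -4, 0, -4, 5, 3; Σd² = 66
ρ = 1 − 6Σd² / [n(n²−1)] = 1 − 6×66 / (6×35) = 1 − 396/210 ≈ -0.8857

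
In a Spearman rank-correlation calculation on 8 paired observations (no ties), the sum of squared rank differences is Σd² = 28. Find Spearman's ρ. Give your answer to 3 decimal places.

0.667

ρ = 1 − 6Σd² / [n(n²−1)] = 1 − 6×28 / (8×63)
  = 1 − 168/504 = 1 − 0.3333 ≈ 0.667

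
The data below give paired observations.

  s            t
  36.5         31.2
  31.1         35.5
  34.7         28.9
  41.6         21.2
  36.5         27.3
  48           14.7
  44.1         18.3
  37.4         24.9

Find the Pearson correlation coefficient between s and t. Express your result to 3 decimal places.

-0.972

n = 8, Σs = 309.9, Σt = 202, Σs² = 12213.93, Σt² = 5434.62, Σst = 7567.94
nΣst − ΣsΣt = 60543.52 − 62599.8 = -2056.28
nΣs² − (Σs)² = 97711.44 − 96038.01 = 1673.43; nΣt² − (Σt)² = 43476.96 − 40804 = 2672.96
r = -2056.28 / √(1673.43 × 2672.96) = -2056.28 / 2114.9495 ≈ -0.972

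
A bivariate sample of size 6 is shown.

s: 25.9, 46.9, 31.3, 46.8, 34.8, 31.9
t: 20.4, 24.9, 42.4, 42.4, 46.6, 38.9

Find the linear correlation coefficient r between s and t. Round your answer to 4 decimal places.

0.1103

n = 6, Σs = 217.6, Σt = 215.6, Σs² = 8269, Σt² = 8316.46, Σst = 7870.2
nΣst − ΣsΣt = 47221.2 − 46914.56 = 306.64
nΣs² − (Σs)² = 49614 − 47349.76 = 2264.24; nΣt² − (Σt)² = 49898.76 − 46483.36 = 3415.4
r = 306.64 / √(2264.24 × 3415.4) = 306.64 / 2780.8785 ≈ 0.1103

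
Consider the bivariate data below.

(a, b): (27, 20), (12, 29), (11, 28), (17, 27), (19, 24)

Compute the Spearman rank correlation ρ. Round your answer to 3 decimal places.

-0.900

Rank a: 5, 2, 1, 3, 4
Rank b: 1, 5, 4, 3, 2
d = rank(a) − rank(b): 4, -3, -3, 0, 2; Σd² = 38
ρ = 1 − 6Σd² / [n(n²−1)] = 1 − 6×38 / (5×24) = 1 − 228/120 ≈ -0.900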